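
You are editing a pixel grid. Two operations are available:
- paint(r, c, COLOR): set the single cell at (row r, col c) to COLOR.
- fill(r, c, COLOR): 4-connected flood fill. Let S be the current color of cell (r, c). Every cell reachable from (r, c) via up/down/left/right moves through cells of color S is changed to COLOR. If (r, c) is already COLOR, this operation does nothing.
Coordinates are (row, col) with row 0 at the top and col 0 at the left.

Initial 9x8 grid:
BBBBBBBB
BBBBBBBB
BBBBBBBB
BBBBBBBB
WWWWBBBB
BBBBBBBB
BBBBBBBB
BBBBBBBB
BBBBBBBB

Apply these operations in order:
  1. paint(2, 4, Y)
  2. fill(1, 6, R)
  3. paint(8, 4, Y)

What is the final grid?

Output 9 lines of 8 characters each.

After op 1 paint(2,4,Y):
BBBBBBBB
BBBBBBBB
BBBBYBBB
BBBBBBBB
WWWWBBBB
BBBBBBBB
BBBBBBBB
BBBBBBBB
BBBBBBBB
After op 2 fill(1,6,R) [67 cells changed]:
RRRRRRRR
RRRRRRRR
RRRRYRRR
RRRRRRRR
WWWWRRRR
RRRRRRRR
RRRRRRRR
RRRRRRRR
RRRRRRRR
After op 3 paint(8,4,Y):
RRRRRRRR
RRRRRRRR
RRRRYRRR
RRRRRRRR
WWWWRRRR
RRRRRRRR
RRRRRRRR
RRRRRRRR
RRRRYRRR

Answer: RRRRRRRR
RRRRRRRR
RRRRYRRR
RRRRRRRR
WWWWRRRR
RRRRRRRR
RRRRRRRR
RRRRRRRR
RRRRYRRR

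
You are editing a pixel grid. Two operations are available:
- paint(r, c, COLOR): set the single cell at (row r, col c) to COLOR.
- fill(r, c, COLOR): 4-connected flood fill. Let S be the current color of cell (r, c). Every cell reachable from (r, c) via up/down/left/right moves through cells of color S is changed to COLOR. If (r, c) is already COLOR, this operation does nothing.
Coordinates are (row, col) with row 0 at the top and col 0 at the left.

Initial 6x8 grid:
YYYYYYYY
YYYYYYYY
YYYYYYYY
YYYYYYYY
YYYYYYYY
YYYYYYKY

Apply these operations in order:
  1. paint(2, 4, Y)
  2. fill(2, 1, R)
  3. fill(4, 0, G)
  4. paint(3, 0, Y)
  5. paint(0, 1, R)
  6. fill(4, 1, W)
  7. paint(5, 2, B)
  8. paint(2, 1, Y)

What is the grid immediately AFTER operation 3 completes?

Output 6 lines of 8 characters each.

After op 1 paint(2,4,Y):
YYYYYYYY
YYYYYYYY
YYYYYYYY
YYYYYYYY
YYYYYYYY
YYYYYYKY
After op 2 fill(2,1,R) [47 cells changed]:
RRRRRRRR
RRRRRRRR
RRRRRRRR
RRRRRRRR
RRRRRRRR
RRRRRRKR
After op 3 fill(4,0,G) [47 cells changed]:
GGGGGGGG
GGGGGGGG
GGGGGGGG
GGGGGGGG
GGGGGGGG
GGGGGGKG

Answer: GGGGGGGG
GGGGGGGG
GGGGGGGG
GGGGGGGG
GGGGGGGG
GGGGGGKG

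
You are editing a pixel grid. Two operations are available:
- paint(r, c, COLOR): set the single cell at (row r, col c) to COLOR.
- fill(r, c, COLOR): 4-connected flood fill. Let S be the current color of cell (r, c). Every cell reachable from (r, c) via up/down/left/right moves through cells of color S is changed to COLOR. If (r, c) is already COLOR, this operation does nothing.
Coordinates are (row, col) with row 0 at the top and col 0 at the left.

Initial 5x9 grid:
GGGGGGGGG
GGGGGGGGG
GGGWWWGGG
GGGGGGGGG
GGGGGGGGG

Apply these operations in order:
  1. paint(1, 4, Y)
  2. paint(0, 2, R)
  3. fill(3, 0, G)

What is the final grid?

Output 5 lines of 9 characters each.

After op 1 paint(1,4,Y):
GGGGGGGGG
GGGGYGGGG
GGGWWWGGG
GGGGGGGGG
GGGGGGGGG
After op 2 paint(0,2,R):
GGRGGGGGG
GGGGYGGGG
GGGWWWGGG
GGGGGGGGG
GGGGGGGGG
After op 3 fill(3,0,G) [0 cells changed]:
GGRGGGGGG
GGGGYGGGG
GGGWWWGGG
GGGGGGGGG
GGGGGGGGG

Answer: GGRGGGGGG
GGGGYGGGG
GGGWWWGGG
GGGGGGGGG
GGGGGGGGG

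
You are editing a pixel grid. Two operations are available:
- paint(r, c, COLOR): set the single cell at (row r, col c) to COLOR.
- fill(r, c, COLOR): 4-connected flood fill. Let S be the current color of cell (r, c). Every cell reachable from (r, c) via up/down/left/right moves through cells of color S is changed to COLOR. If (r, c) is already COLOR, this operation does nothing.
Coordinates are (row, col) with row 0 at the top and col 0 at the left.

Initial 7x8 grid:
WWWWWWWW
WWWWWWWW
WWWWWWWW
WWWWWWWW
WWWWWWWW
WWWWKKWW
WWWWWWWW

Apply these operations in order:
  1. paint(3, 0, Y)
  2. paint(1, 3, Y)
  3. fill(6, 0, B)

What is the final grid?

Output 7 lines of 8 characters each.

Answer: BBBBBBBB
BBBYBBBB
BBBBBBBB
YBBBBBBB
BBBBBBBB
BBBBKKBB
BBBBBBBB

Derivation:
After op 1 paint(3,0,Y):
WWWWWWWW
WWWWWWWW
WWWWWWWW
YWWWWWWW
WWWWWWWW
WWWWKKWW
WWWWWWWW
After op 2 paint(1,3,Y):
WWWWWWWW
WWWYWWWW
WWWWWWWW
YWWWWWWW
WWWWWWWW
WWWWKKWW
WWWWWWWW
After op 3 fill(6,0,B) [52 cells changed]:
BBBBBBBB
BBBYBBBB
BBBBBBBB
YBBBBBBB
BBBBBBBB
BBBBKKBB
BBBBBBBB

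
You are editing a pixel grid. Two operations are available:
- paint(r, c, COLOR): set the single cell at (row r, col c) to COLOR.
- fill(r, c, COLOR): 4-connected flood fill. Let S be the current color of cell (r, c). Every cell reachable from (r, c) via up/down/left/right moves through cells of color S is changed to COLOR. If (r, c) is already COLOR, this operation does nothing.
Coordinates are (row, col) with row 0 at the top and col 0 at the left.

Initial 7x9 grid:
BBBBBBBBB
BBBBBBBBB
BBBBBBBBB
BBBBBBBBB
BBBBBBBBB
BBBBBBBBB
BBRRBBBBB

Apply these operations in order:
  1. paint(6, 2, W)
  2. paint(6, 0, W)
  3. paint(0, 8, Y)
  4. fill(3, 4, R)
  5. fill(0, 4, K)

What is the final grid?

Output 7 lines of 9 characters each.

After op 1 paint(6,2,W):
BBBBBBBBB
BBBBBBBBB
BBBBBBBBB
BBBBBBBBB
BBBBBBBBB
BBBBBBBBB
BBWRBBBBB
After op 2 paint(6,0,W):
BBBBBBBBB
BBBBBBBBB
BBBBBBBBB
BBBBBBBBB
BBBBBBBBB
BBBBBBBBB
WBWRBBBBB
After op 3 paint(0,8,Y):
BBBBBBBBY
BBBBBBBBB
BBBBBBBBB
BBBBBBBBB
BBBBBBBBB
BBBBBBBBB
WBWRBBBBB
After op 4 fill(3,4,R) [59 cells changed]:
RRRRRRRRY
RRRRRRRRR
RRRRRRRRR
RRRRRRRRR
RRRRRRRRR
RRRRRRRRR
WRWRRRRRR
After op 5 fill(0,4,K) [60 cells changed]:
KKKKKKKKY
KKKKKKKKK
KKKKKKKKK
KKKKKKKKK
KKKKKKKKK
KKKKKKKKK
WKWKKKKKK

Answer: KKKKKKKKY
KKKKKKKKK
KKKKKKKKK
KKKKKKKKK
KKKKKKKKK
KKKKKKKKK
WKWKKKKKK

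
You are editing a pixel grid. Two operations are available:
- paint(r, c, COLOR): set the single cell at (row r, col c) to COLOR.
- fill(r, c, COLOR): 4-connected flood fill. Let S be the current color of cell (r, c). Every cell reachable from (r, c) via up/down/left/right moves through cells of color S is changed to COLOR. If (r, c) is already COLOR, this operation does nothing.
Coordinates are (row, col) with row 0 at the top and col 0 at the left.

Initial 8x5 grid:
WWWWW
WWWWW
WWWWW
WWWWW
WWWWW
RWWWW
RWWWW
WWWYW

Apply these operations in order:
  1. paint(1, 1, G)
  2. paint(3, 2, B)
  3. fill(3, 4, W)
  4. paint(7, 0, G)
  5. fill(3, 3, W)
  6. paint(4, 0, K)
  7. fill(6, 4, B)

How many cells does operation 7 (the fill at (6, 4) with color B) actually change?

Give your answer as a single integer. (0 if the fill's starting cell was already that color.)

Answer: 33

Derivation:
After op 1 paint(1,1,G):
WWWWW
WGWWW
WWWWW
WWWWW
WWWWW
RWWWW
RWWWW
WWWYW
After op 2 paint(3,2,B):
WWWWW
WGWWW
WWWWW
WWBWW
WWWWW
RWWWW
RWWWW
WWWYW
After op 3 fill(3,4,W) [0 cells changed]:
WWWWW
WGWWW
WWWWW
WWBWW
WWWWW
RWWWW
RWWWW
WWWYW
After op 4 paint(7,0,G):
WWWWW
WGWWW
WWWWW
WWBWW
WWWWW
RWWWW
RWWWW
GWWYW
After op 5 fill(3,3,W) [0 cells changed]:
WWWWW
WGWWW
WWWWW
WWBWW
WWWWW
RWWWW
RWWWW
GWWYW
After op 6 paint(4,0,K):
WWWWW
WGWWW
WWWWW
WWBWW
KWWWW
RWWWW
RWWWW
GWWYW
After op 7 fill(6,4,B) [33 cells changed]:
BBBBB
BGBBB
BBBBB
BBBBB
KBBBB
RBBBB
RBBBB
GBBYB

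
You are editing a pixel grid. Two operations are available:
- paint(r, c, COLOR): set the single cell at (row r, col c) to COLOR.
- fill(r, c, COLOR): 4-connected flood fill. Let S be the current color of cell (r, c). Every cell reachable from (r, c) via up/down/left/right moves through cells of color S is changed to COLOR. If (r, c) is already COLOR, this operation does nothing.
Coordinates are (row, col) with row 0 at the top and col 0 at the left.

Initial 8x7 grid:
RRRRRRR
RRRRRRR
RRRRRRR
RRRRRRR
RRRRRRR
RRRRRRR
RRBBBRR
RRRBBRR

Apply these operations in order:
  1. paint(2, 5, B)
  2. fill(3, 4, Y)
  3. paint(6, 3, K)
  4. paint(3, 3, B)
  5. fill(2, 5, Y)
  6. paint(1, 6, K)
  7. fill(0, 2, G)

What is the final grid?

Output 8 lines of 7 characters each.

Answer: GGGGGGG
GGGGGGK
GGGGGGG
GGGBGGG
GGGGGGG
GGGGGGG
GGBKBGG
GGGBBGG

Derivation:
After op 1 paint(2,5,B):
RRRRRRR
RRRRRRR
RRRRRBR
RRRRRRR
RRRRRRR
RRRRRRR
RRBBBRR
RRRBBRR
After op 2 fill(3,4,Y) [50 cells changed]:
YYYYYYY
YYYYYYY
YYYYYBY
YYYYYYY
YYYYYYY
YYYYYYY
YYBBBYY
YYYBBYY
After op 3 paint(6,3,K):
YYYYYYY
YYYYYYY
YYYYYBY
YYYYYYY
YYYYYYY
YYYYYYY
YYBKBYY
YYYBBYY
After op 4 paint(3,3,B):
YYYYYYY
YYYYYYY
YYYYYBY
YYYBYYY
YYYYYYY
YYYYYYY
YYBKBYY
YYYBBYY
After op 5 fill(2,5,Y) [1 cells changed]:
YYYYYYY
YYYYYYY
YYYYYYY
YYYBYYY
YYYYYYY
YYYYYYY
YYBKBYY
YYYBBYY
After op 6 paint(1,6,K):
YYYYYYY
YYYYYYK
YYYYYYY
YYYBYYY
YYYYYYY
YYYYYYY
YYBKBYY
YYYBBYY
After op 7 fill(0,2,G) [49 cells changed]:
GGGGGGG
GGGGGGK
GGGGGGG
GGGBGGG
GGGGGGG
GGGGGGG
GGBKBGG
GGGBBGG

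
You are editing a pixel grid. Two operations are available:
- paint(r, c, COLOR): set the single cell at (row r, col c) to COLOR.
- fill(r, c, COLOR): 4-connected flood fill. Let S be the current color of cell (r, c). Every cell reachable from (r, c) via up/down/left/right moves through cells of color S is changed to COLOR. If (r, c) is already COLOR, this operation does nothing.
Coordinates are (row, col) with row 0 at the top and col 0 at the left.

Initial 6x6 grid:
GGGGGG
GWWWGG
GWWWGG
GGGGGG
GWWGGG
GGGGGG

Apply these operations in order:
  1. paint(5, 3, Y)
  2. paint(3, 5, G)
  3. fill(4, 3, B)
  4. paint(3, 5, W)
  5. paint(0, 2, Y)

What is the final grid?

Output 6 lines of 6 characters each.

Answer: BBYBBB
BWWWBB
BWWWBB
BBBBBW
BWWBBB
BBBYBB

Derivation:
After op 1 paint(5,3,Y):
GGGGGG
GWWWGG
GWWWGG
GGGGGG
GWWGGG
GGGYGG
After op 2 paint(3,5,G):
GGGGGG
GWWWGG
GWWWGG
GGGGGG
GWWGGG
GGGYGG
After op 3 fill(4,3,B) [27 cells changed]:
BBBBBB
BWWWBB
BWWWBB
BBBBBB
BWWBBB
BBBYBB
After op 4 paint(3,5,W):
BBBBBB
BWWWBB
BWWWBB
BBBBBW
BWWBBB
BBBYBB
After op 5 paint(0,2,Y):
BBYBBB
BWWWBB
BWWWBB
BBBBBW
BWWBBB
BBBYBB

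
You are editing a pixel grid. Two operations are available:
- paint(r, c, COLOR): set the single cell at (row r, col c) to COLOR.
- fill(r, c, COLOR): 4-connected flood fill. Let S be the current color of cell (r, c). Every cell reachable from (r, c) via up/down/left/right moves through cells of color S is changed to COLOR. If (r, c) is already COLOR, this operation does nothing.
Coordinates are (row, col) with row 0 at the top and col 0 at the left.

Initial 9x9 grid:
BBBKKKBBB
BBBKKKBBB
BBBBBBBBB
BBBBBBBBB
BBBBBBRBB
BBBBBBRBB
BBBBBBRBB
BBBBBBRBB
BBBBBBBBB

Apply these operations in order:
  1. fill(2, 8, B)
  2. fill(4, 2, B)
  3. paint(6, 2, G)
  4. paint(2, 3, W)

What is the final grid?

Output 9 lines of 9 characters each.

After op 1 fill(2,8,B) [0 cells changed]:
BBBKKKBBB
BBBKKKBBB
BBBBBBBBB
BBBBBBBBB
BBBBBBRBB
BBBBBBRBB
BBBBBBRBB
BBBBBBRBB
BBBBBBBBB
After op 2 fill(4,2,B) [0 cells changed]:
BBBKKKBBB
BBBKKKBBB
BBBBBBBBB
BBBBBBBBB
BBBBBBRBB
BBBBBBRBB
BBBBBBRBB
BBBBBBRBB
BBBBBBBBB
After op 3 paint(6,2,G):
BBBKKKBBB
BBBKKKBBB
BBBBBBBBB
BBBBBBBBB
BBBBBBRBB
BBBBBBRBB
BBGBBBRBB
BBBBBBRBB
BBBBBBBBB
After op 4 paint(2,3,W):
BBBKKKBBB
BBBKKKBBB
BBBWBBBBB
BBBBBBBBB
BBBBBBRBB
BBBBBBRBB
BBGBBBRBB
BBBBBBRBB
BBBBBBBBB

Answer: BBBKKKBBB
BBBKKKBBB
BBBWBBBBB
BBBBBBBBB
BBBBBBRBB
BBBBBBRBB
BBGBBBRBB
BBBBBBRBB
BBBBBBBBB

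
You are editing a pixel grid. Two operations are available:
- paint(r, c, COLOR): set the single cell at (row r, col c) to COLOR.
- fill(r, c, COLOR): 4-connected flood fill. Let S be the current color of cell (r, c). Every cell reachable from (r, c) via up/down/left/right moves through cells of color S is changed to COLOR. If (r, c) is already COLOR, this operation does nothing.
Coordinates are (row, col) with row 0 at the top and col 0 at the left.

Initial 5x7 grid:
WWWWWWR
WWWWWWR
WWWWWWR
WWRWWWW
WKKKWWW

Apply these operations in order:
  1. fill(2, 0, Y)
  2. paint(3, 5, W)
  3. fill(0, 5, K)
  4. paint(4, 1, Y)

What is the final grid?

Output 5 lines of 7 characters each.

Answer: KKKKKKR
KKKKKKR
KKKKKKR
KKRKKWK
KYKKKKK

Derivation:
After op 1 fill(2,0,Y) [28 cells changed]:
YYYYYYR
YYYYYYR
YYYYYYR
YYRYYYY
YKKKYYY
After op 2 paint(3,5,W):
YYYYYYR
YYYYYYR
YYYYYYR
YYRYYWY
YKKKYYY
After op 3 fill(0,5,K) [27 cells changed]:
KKKKKKR
KKKKKKR
KKKKKKR
KKRKKWK
KKKKKKK
After op 4 paint(4,1,Y):
KKKKKKR
KKKKKKR
KKKKKKR
KKRKKWK
KYKKKKK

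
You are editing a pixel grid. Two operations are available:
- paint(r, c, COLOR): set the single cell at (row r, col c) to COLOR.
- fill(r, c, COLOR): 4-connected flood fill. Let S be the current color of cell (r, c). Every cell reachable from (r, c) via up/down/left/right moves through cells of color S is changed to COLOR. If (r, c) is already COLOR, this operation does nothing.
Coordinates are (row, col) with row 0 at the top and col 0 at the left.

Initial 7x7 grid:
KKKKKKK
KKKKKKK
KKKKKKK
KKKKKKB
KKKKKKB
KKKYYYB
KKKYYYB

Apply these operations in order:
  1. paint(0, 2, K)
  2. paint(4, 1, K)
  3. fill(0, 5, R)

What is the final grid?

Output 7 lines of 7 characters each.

After op 1 paint(0,2,K):
KKKKKKK
KKKKKKK
KKKKKKK
KKKKKKB
KKKKKKB
KKKYYYB
KKKYYYB
After op 2 paint(4,1,K):
KKKKKKK
KKKKKKK
KKKKKKK
KKKKKKB
KKKKKKB
KKKYYYB
KKKYYYB
After op 3 fill(0,5,R) [39 cells changed]:
RRRRRRR
RRRRRRR
RRRRRRR
RRRRRRB
RRRRRRB
RRRYYYB
RRRYYYB

Answer: RRRRRRR
RRRRRRR
RRRRRRR
RRRRRRB
RRRRRRB
RRRYYYB
RRRYYYB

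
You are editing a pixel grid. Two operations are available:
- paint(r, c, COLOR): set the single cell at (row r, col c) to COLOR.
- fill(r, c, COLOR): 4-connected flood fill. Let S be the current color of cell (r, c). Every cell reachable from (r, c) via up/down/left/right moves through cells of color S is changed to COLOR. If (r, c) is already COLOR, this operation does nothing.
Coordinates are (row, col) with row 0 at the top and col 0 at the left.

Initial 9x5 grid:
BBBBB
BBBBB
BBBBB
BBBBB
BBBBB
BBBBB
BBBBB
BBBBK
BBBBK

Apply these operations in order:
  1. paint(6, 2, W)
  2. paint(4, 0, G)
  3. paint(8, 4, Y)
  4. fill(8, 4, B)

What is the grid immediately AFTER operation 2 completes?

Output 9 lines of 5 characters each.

Answer: BBBBB
BBBBB
BBBBB
BBBBB
GBBBB
BBBBB
BBWBB
BBBBK
BBBBK

Derivation:
After op 1 paint(6,2,W):
BBBBB
BBBBB
BBBBB
BBBBB
BBBBB
BBBBB
BBWBB
BBBBK
BBBBK
After op 2 paint(4,0,G):
BBBBB
BBBBB
BBBBB
BBBBB
GBBBB
BBBBB
BBWBB
BBBBK
BBBBK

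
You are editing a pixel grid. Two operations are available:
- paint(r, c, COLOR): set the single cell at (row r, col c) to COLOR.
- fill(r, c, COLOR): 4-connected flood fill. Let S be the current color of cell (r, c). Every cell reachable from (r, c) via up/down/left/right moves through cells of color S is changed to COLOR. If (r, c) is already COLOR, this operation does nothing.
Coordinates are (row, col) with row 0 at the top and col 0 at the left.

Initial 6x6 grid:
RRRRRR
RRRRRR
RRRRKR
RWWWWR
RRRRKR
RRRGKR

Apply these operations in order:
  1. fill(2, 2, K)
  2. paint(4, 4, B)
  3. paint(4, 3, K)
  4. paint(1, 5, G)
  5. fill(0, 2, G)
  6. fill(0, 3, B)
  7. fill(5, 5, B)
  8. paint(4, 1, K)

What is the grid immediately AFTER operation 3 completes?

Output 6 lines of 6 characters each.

Answer: KKKKKK
KKKKKK
KKKKKK
KWWWWK
KKKKBK
KKKGKK

Derivation:
After op 1 fill(2,2,K) [28 cells changed]:
KKKKKK
KKKKKK
KKKKKK
KWWWWK
KKKKKK
KKKGKK
After op 2 paint(4,4,B):
KKKKKK
KKKKKK
KKKKKK
KWWWWK
KKKKBK
KKKGKK
After op 3 paint(4,3,K):
KKKKKK
KKKKKK
KKKKKK
KWWWWK
KKKKBK
KKKGKK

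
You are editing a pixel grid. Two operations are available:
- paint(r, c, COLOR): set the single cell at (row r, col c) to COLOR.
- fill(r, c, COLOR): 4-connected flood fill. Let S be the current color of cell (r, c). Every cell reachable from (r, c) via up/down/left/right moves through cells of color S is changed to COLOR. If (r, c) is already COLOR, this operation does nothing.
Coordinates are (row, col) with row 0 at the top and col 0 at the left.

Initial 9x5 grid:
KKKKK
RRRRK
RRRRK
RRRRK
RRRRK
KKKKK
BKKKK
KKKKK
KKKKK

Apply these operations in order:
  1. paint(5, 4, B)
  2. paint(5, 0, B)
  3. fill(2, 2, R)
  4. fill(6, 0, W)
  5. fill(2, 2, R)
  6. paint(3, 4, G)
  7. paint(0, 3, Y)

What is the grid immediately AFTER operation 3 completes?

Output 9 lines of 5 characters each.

After op 1 paint(5,4,B):
KKKKK
RRRRK
RRRRK
RRRRK
RRRRK
KKKKB
BKKKK
KKKKK
KKKKK
After op 2 paint(5,0,B):
KKKKK
RRRRK
RRRRK
RRRRK
RRRRK
BKKKB
BKKKK
KKKKK
KKKKK
After op 3 fill(2,2,R) [0 cells changed]:
KKKKK
RRRRK
RRRRK
RRRRK
RRRRK
BKKKB
BKKKK
KKKKK
KKKKK

Answer: KKKKK
RRRRK
RRRRK
RRRRK
RRRRK
BKKKB
BKKKK
KKKKK
KKKKK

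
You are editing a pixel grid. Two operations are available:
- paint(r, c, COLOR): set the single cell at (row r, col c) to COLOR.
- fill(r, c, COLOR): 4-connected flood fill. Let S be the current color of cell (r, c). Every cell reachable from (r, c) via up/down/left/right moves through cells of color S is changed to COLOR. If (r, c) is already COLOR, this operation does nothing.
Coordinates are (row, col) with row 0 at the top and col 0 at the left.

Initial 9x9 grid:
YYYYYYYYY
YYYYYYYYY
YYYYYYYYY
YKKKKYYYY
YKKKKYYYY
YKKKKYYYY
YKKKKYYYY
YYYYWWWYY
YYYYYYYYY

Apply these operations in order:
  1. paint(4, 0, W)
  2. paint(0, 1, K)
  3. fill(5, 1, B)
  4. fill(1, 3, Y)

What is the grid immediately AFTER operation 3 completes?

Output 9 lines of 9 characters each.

Answer: YKYYYYYYY
YYYYYYYYY
YYYYYYYYY
YBBBBYYYY
WBBBBYYYY
YBBBBYYYY
YBBBBYYYY
YYYYWWWYY
YYYYYYYYY

Derivation:
After op 1 paint(4,0,W):
YYYYYYYYY
YYYYYYYYY
YYYYYYYYY
YKKKKYYYY
WKKKKYYYY
YKKKKYYYY
YKKKKYYYY
YYYYWWWYY
YYYYYYYYY
After op 2 paint(0,1,K):
YKYYYYYYY
YYYYYYYYY
YYYYYYYYY
YKKKKYYYY
WKKKKYYYY
YKKKKYYYY
YKKKKYYYY
YYYYWWWYY
YYYYYYYYY
After op 3 fill(5,1,B) [16 cells changed]:
YKYYYYYYY
YYYYYYYYY
YYYYYYYYY
YBBBBYYYY
WBBBBYYYY
YBBBBYYYY
YBBBBYYYY
YYYYWWWYY
YYYYYYYYY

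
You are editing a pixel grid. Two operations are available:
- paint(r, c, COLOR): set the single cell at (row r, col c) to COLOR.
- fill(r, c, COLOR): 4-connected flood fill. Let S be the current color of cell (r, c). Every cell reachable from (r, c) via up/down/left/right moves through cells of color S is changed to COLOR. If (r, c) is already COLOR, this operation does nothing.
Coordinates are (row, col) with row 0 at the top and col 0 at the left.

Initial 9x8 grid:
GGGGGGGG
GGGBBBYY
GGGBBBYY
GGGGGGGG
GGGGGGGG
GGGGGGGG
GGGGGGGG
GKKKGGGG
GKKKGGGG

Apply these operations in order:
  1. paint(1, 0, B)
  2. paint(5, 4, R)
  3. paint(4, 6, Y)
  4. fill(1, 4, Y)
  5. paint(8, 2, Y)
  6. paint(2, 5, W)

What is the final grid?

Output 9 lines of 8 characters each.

Answer: GGGGGGGG
BGGYYYYY
GGGYYWYY
GGGGGGGG
GGGGGGYG
GGGGRGGG
GGGGGGGG
GKKKGGGG
GKYKGGGG

Derivation:
After op 1 paint(1,0,B):
GGGGGGGG
BGGBBBYY
GGGBBBYY
GGGGGGGG
GGGGGGGG
GGGGGGGG
GGGGGGGG
GKKKGGGG
GKKKGGGG
After op 2 paint(5,4,R):
GGGGGGGG
BGGBBBYY
GGGBBBYY
GGGGGGGG
GGGGGGGG
GGGGRGGG
GGGGGGGG
GKKKGGGG
GKKKGGGG
After op 3 paint(4,6,Y):
GGGGGGGG
BGGBBBYY
GGGBBBYY
GGGGGGGG
GGGGGGYG
GGGGRGGG
GGGGGGGG
GKKKGGGG
GKKKGGGG
After op 4 fill(1,4,Y) [6 cells changed]:
GGGGGGGG
BGGYYYYY
GGGYYYYY
GGGGGGGG
GGGGGGYG
GGGGRGGG
GGGGGGGG
GKKKGGGG
GKKKGGGG
After op 5 paint(8,2,Y):
GGGGGGGG
BGGYYYYY
GGGYYYYY
GGGGGGGG
GGGGGGYG
GGGGRGGG
GGGGGGGG
GKKKGGGG
GKYKGGGG
After op 6 paint(2,5,W):
GGGGGGGG
BGGYYYYY
GGGYYWYY
GGGGGGGG
GGGGGGYG
GGGGRGGG
GGGGGGGG
GKKKGGGG
GKYKGGGG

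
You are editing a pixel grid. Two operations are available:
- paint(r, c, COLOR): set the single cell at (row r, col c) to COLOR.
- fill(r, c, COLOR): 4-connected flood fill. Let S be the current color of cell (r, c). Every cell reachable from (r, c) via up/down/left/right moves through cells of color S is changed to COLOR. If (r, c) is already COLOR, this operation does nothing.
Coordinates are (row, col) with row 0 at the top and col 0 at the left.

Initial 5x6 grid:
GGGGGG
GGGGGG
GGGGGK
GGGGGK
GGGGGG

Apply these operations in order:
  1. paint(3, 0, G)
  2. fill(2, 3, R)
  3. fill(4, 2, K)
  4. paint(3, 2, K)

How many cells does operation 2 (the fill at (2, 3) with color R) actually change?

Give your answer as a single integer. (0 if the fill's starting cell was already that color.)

After op 1 paint(3,0,G):
GGGGGG
GGGGGG
GGGGGK
GGGGGK
GGGGGG
After op 2 fill(2,3,R) [28 cells changed]:
RRRRRR
RRRRRR
RRRRRK
RRRRRK
RRRRRR

Answer: 28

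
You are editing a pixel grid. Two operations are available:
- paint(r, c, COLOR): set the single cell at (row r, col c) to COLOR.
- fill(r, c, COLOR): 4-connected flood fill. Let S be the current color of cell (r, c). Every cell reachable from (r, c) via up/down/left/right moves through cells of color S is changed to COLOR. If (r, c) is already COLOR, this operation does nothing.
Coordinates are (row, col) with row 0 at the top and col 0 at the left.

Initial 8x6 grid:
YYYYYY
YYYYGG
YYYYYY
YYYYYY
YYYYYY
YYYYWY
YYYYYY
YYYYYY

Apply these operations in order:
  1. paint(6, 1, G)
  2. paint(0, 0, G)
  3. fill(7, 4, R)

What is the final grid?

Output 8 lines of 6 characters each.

After op 1 paint(6,1,G):
YYYYYY
YYYYGG
YYYYYY
YYYYYY
YYYYYY
YYYYWY
YGYYYY
YYYYYY
After op 2 paint(0,0,G):
GYYYYY
YYYYGG
YYYYYY
YYYYYY
YYYYYY
YYYYWY
YGYYYY
YYYYYY
After op 3 fill(7,4,R) [43 cells changed]:
GRRRRR
RRRRGG
RRRRRR
RRRRRR
RRRRRR
RRRRWR
RGRRRR
RRRRRR

Answer: GRRRRR
RRRRGG
RRRRRR
RRRRRR
RRRRRR
RRRRWR
RGRRRR
RRRRRR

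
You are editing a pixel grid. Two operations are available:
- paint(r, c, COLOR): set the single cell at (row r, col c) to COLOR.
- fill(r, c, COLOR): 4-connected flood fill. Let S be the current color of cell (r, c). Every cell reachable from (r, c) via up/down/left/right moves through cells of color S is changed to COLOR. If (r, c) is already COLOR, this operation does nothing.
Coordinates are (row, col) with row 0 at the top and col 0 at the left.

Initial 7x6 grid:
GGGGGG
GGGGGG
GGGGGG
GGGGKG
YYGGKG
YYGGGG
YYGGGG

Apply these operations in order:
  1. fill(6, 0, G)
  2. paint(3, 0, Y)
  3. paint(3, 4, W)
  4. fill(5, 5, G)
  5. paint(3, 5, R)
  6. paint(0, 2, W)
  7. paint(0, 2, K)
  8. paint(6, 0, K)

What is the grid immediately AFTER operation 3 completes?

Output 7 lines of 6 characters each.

After op 1 fill(6,0,G) [6 cells changed]:
GGGGGG
GGGGGG
GGGGGG
GGGGKG
GGGGKG
GGGGGG
GGGGGG
After op 2 paint(3,0,Y):
GGGGGG
GGGGGG
GGGGGG
YGGGKG
GGGGKG
GGGGGG
GGGGGG
After op 3 paint(3,4,W):
GGGGGG
GGGGGG
GGGGGG
YGGGWG
GGGGKG
GGGGGG
GGGGGG

Answer: GGGGGG
GGGGGG
GGGGGG
YGGGWG
GGGGKG
GGGGGG
GGGGGG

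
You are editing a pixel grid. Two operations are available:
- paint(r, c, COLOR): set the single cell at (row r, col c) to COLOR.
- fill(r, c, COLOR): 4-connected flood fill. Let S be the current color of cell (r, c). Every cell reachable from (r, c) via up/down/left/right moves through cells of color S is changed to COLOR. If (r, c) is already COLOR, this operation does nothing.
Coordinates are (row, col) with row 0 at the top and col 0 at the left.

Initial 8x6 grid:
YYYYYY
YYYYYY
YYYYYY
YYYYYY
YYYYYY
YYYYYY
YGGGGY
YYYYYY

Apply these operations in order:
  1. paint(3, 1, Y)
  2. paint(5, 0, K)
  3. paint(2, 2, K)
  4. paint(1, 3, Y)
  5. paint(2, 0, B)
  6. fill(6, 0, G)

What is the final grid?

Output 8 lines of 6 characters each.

Answer: GGGGGG
GGGGGG
BGKGGG
GGGGGG
GGGGGG
KGGGGG
GGGGGG
GGGGGG

Derivation:
After op 1 paint(3,1,Y):
YYYYYY
YYYYYY
YYYYYY
YYYYYY
YYYYYY
YYYYYY
YGGGGY
YYYYYY
After op 2 paint(5,0,K):
YYYYYY
YYYYYY
YYYYYY
YYYYYY
YYYYYY
KYYYYY
YGGGGY
YYYYYY
After op 3 paint(2,2,K):
YYYYYY
YYYYYY
YYKYYY
YYYYYY
YYYYYY
KYYYYY
YGGGGY
YYYYYY
After op 4 paint(1,3,Y):
YYYYYY
YYYYYY
YYKYYY
YYYYYY
YYYYYY
KYYYYY
YGGGGY
YYYYYY
After op 5 paint(2,0,B):
YYYYYY
YYYYYY
BYKYYY
YYYYYY
YYYYYY
KYYYYY
YGGGGY
YYYYYY
After op 6 fill(6,0,G) [41 cells changed]:
GGGGGG
GGGGGG
BGKGGG
GGGGGG
GGGGGG
KGGGGG
GGGGGG
GGGGGG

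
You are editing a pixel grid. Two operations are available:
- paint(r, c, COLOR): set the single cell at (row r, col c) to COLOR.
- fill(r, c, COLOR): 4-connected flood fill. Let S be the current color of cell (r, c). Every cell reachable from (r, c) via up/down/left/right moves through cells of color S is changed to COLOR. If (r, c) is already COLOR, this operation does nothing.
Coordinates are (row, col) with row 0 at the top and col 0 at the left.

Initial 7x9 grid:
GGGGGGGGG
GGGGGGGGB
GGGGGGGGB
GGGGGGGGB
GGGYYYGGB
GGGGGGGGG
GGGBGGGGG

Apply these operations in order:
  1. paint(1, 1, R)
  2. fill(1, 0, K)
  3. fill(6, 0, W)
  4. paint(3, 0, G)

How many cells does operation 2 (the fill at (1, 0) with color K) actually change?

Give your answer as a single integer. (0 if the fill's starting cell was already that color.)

After op 1 paint(1,1,R):
GGGGGGGGG
GRGGGGGGB
GGGGGGGGB
GGGGGGGGB
GGGYYYGGB
GGGGGGGGG
GGGBGGGGG
After op 2 fill(1,0,K) [54 cells changed]:
KKKKKKKKK
KRKKKKKKB
KKKKKKKKB
KKKKKKKKB
KKKYYYKKB
KKKKKKKKK
KKKBKKKKK

Answer: 54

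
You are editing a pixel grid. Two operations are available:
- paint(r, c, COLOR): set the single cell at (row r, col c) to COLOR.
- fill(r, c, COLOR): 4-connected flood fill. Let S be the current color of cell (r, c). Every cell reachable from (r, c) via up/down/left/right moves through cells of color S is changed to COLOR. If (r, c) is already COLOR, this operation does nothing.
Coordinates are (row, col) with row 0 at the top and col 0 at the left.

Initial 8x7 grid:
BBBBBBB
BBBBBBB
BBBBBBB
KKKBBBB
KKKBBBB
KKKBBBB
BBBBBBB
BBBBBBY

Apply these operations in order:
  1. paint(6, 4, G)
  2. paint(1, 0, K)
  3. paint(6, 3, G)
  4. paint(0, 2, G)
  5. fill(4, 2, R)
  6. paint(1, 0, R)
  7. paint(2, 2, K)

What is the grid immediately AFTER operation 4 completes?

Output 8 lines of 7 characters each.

Answer: BBGBBBB
KBBBBBB
BBBBBBB
KKKBBBB
KKKBBBB
KKKBBBB
BBBGGBB
BBBBBBY

Derivation:
After op 1 paint(6,4,G):
BBBBBBB
BBBBBBB
BBBBBBB
KKKBBBB
KKKBBBB
KKKBBBB
BBBBGBB
BBBBBBY
After op 2 paint(1,0,K):
BBBBBBB
KBBBBBB
BBBBBBB
KKKBBBB
KKKBBBB
KKKBBBB
BBBBGBB
BBBBBBY
After op 3 paint(6,3,G):
BBBBBBB
KBBBBBB
BBBBBBB
KKKBBBB
KKKBBBB
KKKBBBB
BBBGGBB
BBBBBBY
After op 4 paint(0,2,G):
BBGBBBB
KBBBBBB
BBBBBBB
KKKBBBB
KKKBBBB
KKKBBBB
BBBGGBB
BBBBBBY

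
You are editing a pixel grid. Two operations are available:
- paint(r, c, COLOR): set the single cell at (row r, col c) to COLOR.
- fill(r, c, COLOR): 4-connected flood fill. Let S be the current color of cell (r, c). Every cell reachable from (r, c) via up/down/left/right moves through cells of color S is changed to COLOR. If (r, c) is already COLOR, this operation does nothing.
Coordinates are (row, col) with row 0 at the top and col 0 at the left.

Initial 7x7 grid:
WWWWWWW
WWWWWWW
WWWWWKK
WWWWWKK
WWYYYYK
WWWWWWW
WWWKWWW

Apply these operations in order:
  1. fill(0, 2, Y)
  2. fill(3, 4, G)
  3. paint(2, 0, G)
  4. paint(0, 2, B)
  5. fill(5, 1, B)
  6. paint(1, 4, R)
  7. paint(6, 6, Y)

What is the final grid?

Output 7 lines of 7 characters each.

After op 1 fill(0,2,Y) [39 cells changed]:
YYYYYYY
YYYYYYY
YYYYYKK
YYYYYKK
YYYYYYK
YYYYYYY
YYYKYYY
After op 2 fill(3,4,G) [43 cells changed]:
GGGGGGG
GGGGGGG
GGGGGKK
GGGGGKK
GGGGGGK
GGGGGGG
GGGKGGG
After op 3 paint(2,0,G):
GGGGGGG
GGGGGGG
GGGGGKK
GGGGGKK
GGGGGGK
GGGGGGG
GGGKGGG
After op 4 paint(0,2,B):
GGBGGGG
GGGGGGG
GGGGGKK
GGGGGKK
GGGGGGK
GGGGGGG
GGGKGGG
After op 5 fill(5,1,B) [42 cells changed]:
BBBBBBB
BBBBBBB
BBBBBKK
BBBBBKK
BBBBBBK
BBBBBBB
BBBKBBB
After op 6 paint(1,4,R):
BBBBBBB
BBBBRBB
BBBBBKK
BBBBBKK
BBBBBBK
BBBBBBB
BBBKBBB
After op 7 paint(6,6,Y):
BBBBBBB
BBBBRBB
BBBBBKK
BBBBBKK
BBBBBBK
BBBBBBB
BBBKBBY

Answer: BBBBBBB
BBBBRBB
BBBBBKK
BBBBBKK
BBBBBBK
BBBBBBB
BBBKBBY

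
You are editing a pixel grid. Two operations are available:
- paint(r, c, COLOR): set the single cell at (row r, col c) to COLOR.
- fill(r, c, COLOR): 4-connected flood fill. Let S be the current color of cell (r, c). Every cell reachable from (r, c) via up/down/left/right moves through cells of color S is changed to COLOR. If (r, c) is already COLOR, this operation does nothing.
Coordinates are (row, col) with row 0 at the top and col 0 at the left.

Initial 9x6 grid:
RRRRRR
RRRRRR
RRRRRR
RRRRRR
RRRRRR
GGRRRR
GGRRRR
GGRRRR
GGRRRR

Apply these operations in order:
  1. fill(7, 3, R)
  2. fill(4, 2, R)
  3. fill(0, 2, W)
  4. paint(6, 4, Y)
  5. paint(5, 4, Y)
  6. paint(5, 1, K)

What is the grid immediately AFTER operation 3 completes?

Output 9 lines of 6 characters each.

After op 1 fill(7,3,R) [0 cells changed]:
RRRRRR
RRRRRR
RRRRRR
RRRRRR
RRRRRR
GGRRRR
GGRRRR
GGRRRR
GGRRRR
After op 2 fill(4,2,R) [0 cells changed]:
RRRRRR
RRRRRR
RRRRRR
RRRRRR
RRRRRR
GGRRRR
GGRRRR
GGRRRR
GGRRRR
After op 3 fill(0,2,W) [46 cells changed]:
WWWWWW
WWWWWW
WWWWWW
WWWWWW
WWWWWW
GGWWWW
GGWWWW
GGWWWW
GGWWWW

Answer: WWWWWW
WWWWWW
WWWWWW
WWWWWW
WWWWWW
GGWWWW
GGWWWW
GGWWWW
GGWWWW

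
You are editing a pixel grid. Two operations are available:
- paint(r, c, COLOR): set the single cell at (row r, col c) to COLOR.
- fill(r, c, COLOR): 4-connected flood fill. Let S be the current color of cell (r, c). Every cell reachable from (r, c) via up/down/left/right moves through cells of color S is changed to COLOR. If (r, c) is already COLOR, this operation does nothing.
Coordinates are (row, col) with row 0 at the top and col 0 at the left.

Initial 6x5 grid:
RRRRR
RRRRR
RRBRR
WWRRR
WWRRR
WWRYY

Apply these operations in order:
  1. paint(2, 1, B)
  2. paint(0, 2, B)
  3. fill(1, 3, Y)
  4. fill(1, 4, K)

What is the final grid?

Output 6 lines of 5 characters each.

Answer: KKBKK
KKKKK
KBBKK
WWKKK
WWKKK
WWKKK

Derivation:
After op 1 paint(2,1,B):
RRRRR
RRRRR
RBBRR
WWRRR
WWRRR
WWRYY
After op 2 paint(0,2,B):
RRBRR
RRRRR
RBBRR
WWRRR
WWRRR
WWRYY
After op 3 fill(1,3,Y) [19 cells changed]:
YYBYY
YYYYY
YBBYY
WWYYY
WWYYY
WWYYY
After op 4 fill(1,4,K) [21 cells changed]:
KKBKK
KKKKK
KBBKK
WWKKK
WWKKK
WWKKK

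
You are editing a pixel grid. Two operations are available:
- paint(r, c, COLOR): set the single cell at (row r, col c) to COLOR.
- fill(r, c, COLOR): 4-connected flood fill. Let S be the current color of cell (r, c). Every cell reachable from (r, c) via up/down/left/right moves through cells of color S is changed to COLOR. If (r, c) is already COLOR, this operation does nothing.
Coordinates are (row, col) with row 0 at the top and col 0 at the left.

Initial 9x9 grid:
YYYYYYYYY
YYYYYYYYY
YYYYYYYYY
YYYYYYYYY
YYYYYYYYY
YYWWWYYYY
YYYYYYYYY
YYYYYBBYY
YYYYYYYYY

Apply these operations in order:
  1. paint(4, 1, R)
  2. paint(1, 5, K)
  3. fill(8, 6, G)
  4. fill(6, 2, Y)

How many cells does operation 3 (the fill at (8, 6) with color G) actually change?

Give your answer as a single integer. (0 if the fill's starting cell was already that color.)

Answer: 74

Derivation:
After op 1 paint(4,1,R):
YYYYYYYYY
YYYYYYYYY
YYYYYYYYY
YYYYYYYYY
YRYYYYYYY
YYWWWYYYY
YYYYYYYYY
YYYYYBBYY
YYYYYYYYY
After op 2 paint(1,5,K):
YYYYYYYYY
YYYYYKYYY
YYYYYYYYY
YYYYYYYYY
YRYYYYYYY
YYWWWYYYY
YYYYYYYYY
YYYYYBBYY
YYYYYYYYY
After op 3 fill(8,6,G) [74 cells changed]:
GGGGGGGGG
GGGGGKGGG
GGGGGGGGG
GGGGGGGGG
GRGGGGGGG
GGWWWGGGG
GGGGGGGGG
GGGGGBBGG
GGGGGGGGG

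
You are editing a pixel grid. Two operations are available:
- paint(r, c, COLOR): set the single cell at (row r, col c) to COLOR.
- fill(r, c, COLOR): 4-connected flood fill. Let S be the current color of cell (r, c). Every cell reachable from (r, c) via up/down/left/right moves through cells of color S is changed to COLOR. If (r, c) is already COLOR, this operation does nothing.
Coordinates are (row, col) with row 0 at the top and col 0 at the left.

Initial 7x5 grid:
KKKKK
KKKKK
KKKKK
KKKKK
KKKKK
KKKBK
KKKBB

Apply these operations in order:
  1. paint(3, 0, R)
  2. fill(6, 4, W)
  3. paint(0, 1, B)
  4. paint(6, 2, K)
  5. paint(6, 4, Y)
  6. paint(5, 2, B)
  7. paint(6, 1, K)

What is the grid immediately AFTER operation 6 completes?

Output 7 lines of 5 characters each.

Answer: KBKKK
KKKKK
KKKKK
RKKKK
KKKKK
KKBWK
KKKWY

Derivation:
After op 1 paint(3,0,R):
KKKKK
KKKKK
KKKKK
RKKKK
KKKKK
KKKBK
KKKBB
After op 2 fill(6,4,W) [3 cells changed]:
KKKKK
KKKKK
KKKKK
RKKKK
KKKKK
KKKWK
KKKWW
After op 3 paint(0,1,B):
KBKKK
KKKKK
KKKKK
RKKKK
KKKKK
KKKWK
KKKWW
After op 4 paint(6,2,K):
KBKKK
KKKKK
KKKKK
RKKKK
KKKKK
KKKWK
KKKWW
After op 5 paint(6,4,Y):
KBKKK
KKKKK
KKKKK
RKKKK
KKKKK
KKKWK
KKKWY
After op 6 paint(5,2,B):
KBKKK
KKKKK
KKKKK
RKKKK
KKKKK
KKBWK
KKKWY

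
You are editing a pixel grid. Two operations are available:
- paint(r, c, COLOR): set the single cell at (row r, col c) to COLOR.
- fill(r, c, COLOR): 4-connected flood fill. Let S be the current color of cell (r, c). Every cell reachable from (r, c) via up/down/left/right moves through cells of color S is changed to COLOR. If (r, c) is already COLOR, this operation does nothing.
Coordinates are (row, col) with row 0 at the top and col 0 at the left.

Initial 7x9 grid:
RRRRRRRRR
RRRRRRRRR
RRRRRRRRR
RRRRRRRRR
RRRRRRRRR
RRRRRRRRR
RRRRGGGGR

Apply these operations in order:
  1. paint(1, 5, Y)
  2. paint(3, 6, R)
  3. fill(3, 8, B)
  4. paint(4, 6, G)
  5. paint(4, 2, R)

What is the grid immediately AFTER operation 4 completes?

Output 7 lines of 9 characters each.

Answer: BBBBBBBBB
BBBBBYBBB
BBBBBBBBB
BBBBBBBBB
BBBBBBGBB
BBBBBBBBB
BBBBGGGGB

Derivation:
After op 1 paint(1,5,Y):
RRRRRRRRR
RRRRRYRRR
RRRRRRRRR
RRRRRRRRR
RRRRRRRRR
RRRRRRRRR
RRRRGGGGR
After op 2 paint(3,6,R):
RRRRRRRRR
RRRRRYRRR
RRRRRRRRR
RRRRRRRRR
RRRRRRRRR
RRRRRRRRR
RRRRGGGGR
After op 3 fill(3,8,B) [58 cells changed]:
BBBBBBBBB
BBBBBYBBB
BBBBBBBBB
BBBBBBBBB
BBBBBBBBB
BBBBBBBBB
BBBBGGGGB
After op 4 paint(4,6,G):
BBBBBBBBB
BBBBBYBBB
BBBBBBBBB
BBBBBBBBB
BBBBBBGBB
BBBBBBBBB
BBBBGGGGB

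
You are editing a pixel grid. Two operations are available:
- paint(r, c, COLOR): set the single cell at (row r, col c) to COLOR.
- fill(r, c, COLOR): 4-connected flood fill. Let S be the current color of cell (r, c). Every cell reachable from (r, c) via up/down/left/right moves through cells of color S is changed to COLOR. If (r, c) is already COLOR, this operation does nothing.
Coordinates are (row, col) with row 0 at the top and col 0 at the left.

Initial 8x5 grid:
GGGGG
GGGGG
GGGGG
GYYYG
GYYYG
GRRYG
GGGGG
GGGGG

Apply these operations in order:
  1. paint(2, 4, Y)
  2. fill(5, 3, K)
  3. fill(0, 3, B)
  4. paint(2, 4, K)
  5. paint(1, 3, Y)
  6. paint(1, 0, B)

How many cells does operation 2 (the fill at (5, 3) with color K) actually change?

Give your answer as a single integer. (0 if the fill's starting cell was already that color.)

After op 1 paint(2,4,Y):
GGGGG
GGGGG
GGGGY
GYYYG
GYYYG
GRRYG
GGGGG
GGGGG
After op 2 fill(5,3,K) [7 cells changed]:
GGGGG
GGGGG
GGGGY
GKKKG
GKKKG
GRRKG
GGGGG
GGGGG

Answer: 7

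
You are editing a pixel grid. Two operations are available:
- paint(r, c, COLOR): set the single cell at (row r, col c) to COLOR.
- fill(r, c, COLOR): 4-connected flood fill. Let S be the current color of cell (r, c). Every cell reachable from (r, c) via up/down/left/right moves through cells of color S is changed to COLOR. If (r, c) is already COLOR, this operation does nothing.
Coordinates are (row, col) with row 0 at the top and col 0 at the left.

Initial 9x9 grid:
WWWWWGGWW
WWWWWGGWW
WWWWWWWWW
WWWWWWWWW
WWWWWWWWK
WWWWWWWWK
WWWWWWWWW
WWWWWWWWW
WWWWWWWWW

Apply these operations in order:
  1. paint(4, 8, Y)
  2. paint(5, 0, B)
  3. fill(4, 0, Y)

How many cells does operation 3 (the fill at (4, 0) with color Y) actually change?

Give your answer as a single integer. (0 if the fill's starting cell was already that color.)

After op 1 paint(4,8,Y):
WWWWWGGWW
WWWWWGGWW
WWWWWWWWW
WWWWWWWWW
WWWWWWWWY
WWWWWWWWK
WWWWWWWWW
WWWWWWWWW
WWWWWWWWW
After op 2 paint(5,0,B):
WWWWWGGWW
WWWWWGGWW
WWWWWWWWW
WWWWWWWWW
WWWWWWWWY
BWWWWWWWK
WWWWWWWWW
WWWWWWWWW
WWWWWWWWW
After op 3 fill(4,0,Y) [74 cells changed]:
YYYYYGGYY
YYYYYGGYY
YYYYYYYYY
YYYYYYYYY
YYYYYYYYY
BYYYYYYYK
YYYYYYYYY
YYYYYYYYY
YYYYYYYYY

Answer: 74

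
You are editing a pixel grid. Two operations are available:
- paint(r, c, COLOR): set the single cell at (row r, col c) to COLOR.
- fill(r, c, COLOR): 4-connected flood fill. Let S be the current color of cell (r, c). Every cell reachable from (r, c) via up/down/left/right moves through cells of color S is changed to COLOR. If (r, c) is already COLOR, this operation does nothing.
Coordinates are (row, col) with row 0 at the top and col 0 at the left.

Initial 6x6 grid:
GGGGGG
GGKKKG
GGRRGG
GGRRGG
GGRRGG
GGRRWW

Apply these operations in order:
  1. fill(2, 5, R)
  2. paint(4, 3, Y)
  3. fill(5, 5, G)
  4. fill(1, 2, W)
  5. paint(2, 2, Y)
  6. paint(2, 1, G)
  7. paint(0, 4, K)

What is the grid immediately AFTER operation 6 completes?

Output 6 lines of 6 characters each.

Answer: RRRRRR
RRWWWR
RGYRRR
RRRRRR
RRRYRR
RRRRGG

Derivation:
After op 1 fill(2,5,R) [23 cells changed]:
RRRRRR
RRKKKR
RRRRRR
RRRRRR
RRRRRR
RRRRWW
After op 2 paint(4,3,Y):
RRRRRR
RRKKKR
RRRRRR
RRRRRR
RRRYRR
RRRRWW
After op 3 fill(5,5,G) [2 cells changed]:
RRRRRR
RRKKKR
RRRRRR
RRRRRR
RRRYRR
RRRRGG
After op 4 fill(1,2,W) [3 cells changed]:
RRRRRR
RRWWWR
RRRRRR
RRRRRR
RRRYRR
RRRRGG
After op 5 paint(2,2,Y):
RRRRRR
RRWWWR
RRYRRR
RRRRRR
RRRYRR
RRRRGG
After op 6 paint(2,1,G):
RRRRRR
RRWWWR
RGYRRR
RRRRRR
RRRYRR
RRRRGG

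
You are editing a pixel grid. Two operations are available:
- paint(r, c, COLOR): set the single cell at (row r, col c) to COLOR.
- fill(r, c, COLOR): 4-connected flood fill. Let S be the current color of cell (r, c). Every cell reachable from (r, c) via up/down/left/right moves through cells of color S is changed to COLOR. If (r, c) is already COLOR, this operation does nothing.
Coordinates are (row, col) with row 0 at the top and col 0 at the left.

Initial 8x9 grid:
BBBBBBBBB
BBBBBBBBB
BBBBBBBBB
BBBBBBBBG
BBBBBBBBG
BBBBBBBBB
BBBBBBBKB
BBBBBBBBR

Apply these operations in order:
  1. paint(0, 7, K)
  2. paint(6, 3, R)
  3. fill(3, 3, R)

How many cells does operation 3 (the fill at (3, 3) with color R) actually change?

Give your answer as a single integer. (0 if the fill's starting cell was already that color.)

Answer: 66

Derivation:
After op 1 paint(0,7,K):
BBBBBBBKB
BBBBBBBBB
BBBBBBBBB
BBBBBBBBG
BBBBBBBBG
BBBBBBBBB
BBBBBBBKB
BBBBBBBBR
After op 2 paint(6,3,R):
BBBBBBBKB
BBBBBBBBB
BBBBBBBBB
BBBBBBBBG
BBBBBBBBG
BBBBBBBBB
BBBRBBBKB
BBBBBBBBR
After op 3 fill(3,3,R) [66 cells changed]:
RRRRRRRKR
RRRRRRRRR
RRRRRRRRR
RRRRRRRRG
RRRRRRRRG
RRRRRRRRR
RRRRRRRKR
RRRRRRRRR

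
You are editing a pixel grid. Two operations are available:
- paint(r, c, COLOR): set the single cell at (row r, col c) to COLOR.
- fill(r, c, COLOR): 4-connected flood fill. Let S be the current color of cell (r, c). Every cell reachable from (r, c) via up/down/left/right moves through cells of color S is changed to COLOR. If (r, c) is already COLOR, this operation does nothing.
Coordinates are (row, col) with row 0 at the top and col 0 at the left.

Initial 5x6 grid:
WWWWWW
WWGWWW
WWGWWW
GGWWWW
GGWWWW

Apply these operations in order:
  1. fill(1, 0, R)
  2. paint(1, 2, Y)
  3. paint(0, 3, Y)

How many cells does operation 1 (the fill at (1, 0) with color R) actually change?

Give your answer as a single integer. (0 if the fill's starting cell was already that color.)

After op 1 fill(1,0,R) [24 cells changed]:
RRRRRR
RRGRRR
RRGRRR
GGRRRR
GGRRRR

Answer: 24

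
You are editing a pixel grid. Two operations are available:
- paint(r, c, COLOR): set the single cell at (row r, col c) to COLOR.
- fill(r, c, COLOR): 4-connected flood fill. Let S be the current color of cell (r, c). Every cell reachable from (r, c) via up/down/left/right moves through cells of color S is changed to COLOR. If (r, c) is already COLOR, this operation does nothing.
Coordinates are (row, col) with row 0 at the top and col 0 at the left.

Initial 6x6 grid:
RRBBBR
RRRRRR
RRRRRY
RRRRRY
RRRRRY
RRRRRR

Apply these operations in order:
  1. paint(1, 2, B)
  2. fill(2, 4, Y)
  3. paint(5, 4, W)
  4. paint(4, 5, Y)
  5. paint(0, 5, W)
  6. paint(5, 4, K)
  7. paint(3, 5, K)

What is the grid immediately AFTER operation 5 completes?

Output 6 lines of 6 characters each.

After op 1 paint(1,2,B):
RRBBBR
RRBRRR
RRRRRY
RRRRRY
RRRRRY
RRRRRR
After op 2 fill(2,4,Y) [29 cells changed]:
YYBBBY
YYBYYY
YYYYYY
YYYYYY
YYYYYY
YYYYYY
After op 3 paint(5,4,W):
YYBBBY
YYBYYY
YYYYYY
YYYYYY
YYYYYY
YYYYWY
After op 4 paint(4,5,Y):
YYBBBY
YYBYYY
YYYYYY
YYYYYY
YYYYYY
YYYYWY
After op 5 paint(0,5,W):
YYBBBW
YYBYYY
YYYYYY
YYYYYY
YYYYYY
YYYYWY

Answer: YYBBBW
YYBYYY
YYYYYY
YYYYYY
YYYYYY
YYYYWY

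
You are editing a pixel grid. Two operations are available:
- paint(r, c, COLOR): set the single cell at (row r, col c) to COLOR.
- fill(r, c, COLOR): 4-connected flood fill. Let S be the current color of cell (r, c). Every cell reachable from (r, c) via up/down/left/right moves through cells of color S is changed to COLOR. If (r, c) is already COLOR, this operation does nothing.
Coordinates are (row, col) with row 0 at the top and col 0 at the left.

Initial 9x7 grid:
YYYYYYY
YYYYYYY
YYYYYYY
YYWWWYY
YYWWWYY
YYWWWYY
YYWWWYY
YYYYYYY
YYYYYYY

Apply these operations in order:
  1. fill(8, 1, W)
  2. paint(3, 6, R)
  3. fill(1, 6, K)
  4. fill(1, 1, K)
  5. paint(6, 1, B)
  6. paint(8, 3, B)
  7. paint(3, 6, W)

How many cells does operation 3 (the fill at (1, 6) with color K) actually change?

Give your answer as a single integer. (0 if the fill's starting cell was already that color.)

Answer: 62

Derivation:
After op 1 fill(8,1,W) [51 cells changed]:
WWWWWWW
WWWWWWW
WWWWWWW
WWWWWWW
WWWWWWW
WWWWWWW
WWWWWWW
WWWWWWW
WWWWWWW
After op 2 paint(3,6,R):
WWWWWWW
WWWWWWW
WWWWWWW
WWWWWWR
WWWWWWW
WWWWWWW
WWWWWWW
WWWWWWW
WWWWWWW
After op 3 fill(1,6,K) [62 cells changed]:
KKKKKKK
KKKKKKK
KKKKKKK
KKKKKKR
KKKKKKK
KKKKKKK
KKKKKKK
KKKKKKK
KKKKKKK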